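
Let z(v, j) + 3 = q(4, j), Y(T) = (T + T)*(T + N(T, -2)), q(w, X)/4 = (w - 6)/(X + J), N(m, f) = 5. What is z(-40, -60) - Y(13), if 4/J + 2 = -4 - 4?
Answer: -71101/151 ≈ -470.87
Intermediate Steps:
J = -⅖ (J = 4/(-2 + (-4 - 4)) = 4/(-2 - 8) = 4/(-10) = 4*(-⅒) = -⅖ ≈ -0.40000)
q(w, X) = 4*(-6 + w)/(-⅖ + X) (q(w, X) = 4*((w - 6)/(X - ⅖)) = 4*((-6 + w)/(-⅖ + X)) = 4*(-6 + w)/(-⅖ + X))
Y(T) = 2*T*(5 + T) (Y(T) = (T + T)*(T + 5) = (2*T)*(5 + T) = 2*T*(5 + T))
z(v, j) = -3 - 40/(-2 + 5*j) (z(v, j) = -3 + 20*(-6 + 4)/(-2 + 5*j) = -3 + 20*(-2)/(-2 + 5*j) = -3 - 40/(-2 + 5*j))
z(-40, -60) - Y(13) = (-34 - 15*(-60))/(-2 + 5*(-60)) - 2*13*(5 + 13) = (-34 + 900)/(-2 - 300) - 2*13*18 = 866/(-302) - 1*468 = -1/302*866 - 468 = -433/151 - 468 = -71101/151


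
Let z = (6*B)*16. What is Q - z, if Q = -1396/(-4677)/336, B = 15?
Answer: -565729571/392868 ≈ -1440.0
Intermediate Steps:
Q = 349/392868 (Q = -1396*(-1/4677)*(1/336) = (1396/4677)*(1/336) = 349/392868 ≈ 0.00088834)
z = 1440 (z = (6*15)*16 = 90*16 = 1440)
Q - z = 349/392868 - 1*1440 = 349/392868 - 1440 = -565729571/392868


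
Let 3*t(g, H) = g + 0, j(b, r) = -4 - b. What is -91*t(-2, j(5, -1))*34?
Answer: 6188/3 ≈ 2062.7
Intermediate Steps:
t(g, H) = g/3 (t(g, H) = (g + 0)/3 = g/3)
-91*t(-2, j(5, -1))*34 = -91*(-2)/3*34 = -91*(-⅔)*34 = (182/3)*34 = 6188/3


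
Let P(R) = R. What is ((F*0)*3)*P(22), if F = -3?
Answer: 0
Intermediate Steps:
((F*0)*3)*P(22) = (-3*0*3)*22 = (0*3)*22 = 0*22 = 0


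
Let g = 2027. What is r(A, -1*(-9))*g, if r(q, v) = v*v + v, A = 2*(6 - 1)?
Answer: 182430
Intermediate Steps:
A = 10 (A = 2*5 = 10)
r(q, v) = v + v² (r(q, v) = v² + v = v + v²)
r(A, -1*(-9))*g = ((-1*(-9))*(1 - 1*(-9)))*2027 = (9*(1 + 9))*2027 = (9*10)*2027 = 90*2027 = 182430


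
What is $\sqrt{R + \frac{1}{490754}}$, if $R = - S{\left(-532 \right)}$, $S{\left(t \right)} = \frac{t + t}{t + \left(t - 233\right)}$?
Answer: $\frac{i \sqrt{332359595317192542}}{636507938} \approx 0.90573 i$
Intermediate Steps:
$S{\left(t \right)} = \frac{2 t}{-233 + 2 t}$ ($S{\left(t \right)} = \frac{2 t}{t + \left(-233 + t\right)} = \frac{2 t}{-233 + 2 t}$)
$R = - \frac{1064}{1297}$ ($R = - \frac{2 \left(-532\right)}{-233 + 2 \left(-532\right)} = - \frac{2 \left(-532\right)}{-233 - 1064} = - \frac{2 \left(-532\right)}{-1297} = - \frac{2 \left(-532\right) \left(-1\right)}{1297} = \left(-1\right) \frac{1064}{1297} = - \frac{1064}{1297} \approx -0.82035$)
$\sqrt{R + \frac{1}{490754}} = \sqrt{- \frac{1064}{1297} + \frac{1}{490754}} = \sqrt{- \frac{522160959}{636507938}} = \frac{i \sqrt{332359595317192542}}{636507938}$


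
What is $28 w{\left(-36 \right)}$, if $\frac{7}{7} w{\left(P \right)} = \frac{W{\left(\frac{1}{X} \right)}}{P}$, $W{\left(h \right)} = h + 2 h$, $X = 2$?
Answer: $- \frac{7}{6} \approx -1.1667$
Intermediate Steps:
$W{\left(h \right)} = 3 h$
$w{\left(P \right)} = \frac{3}{2 P}$ ($w{\left(P \right)} = \frac{3 \cdot \frac{1}{2}}{P} = \frac{3}{2 P}$)
$28 w{\left(-36 \right)} = 28 \frac{3}{2 \left(-36\right)} = 28 \cdot \frac{3}{2} \left(- \frac{1}{36}\right) = 28 \left(- \frac{1}{24}\right) = - \frac{7}{6}$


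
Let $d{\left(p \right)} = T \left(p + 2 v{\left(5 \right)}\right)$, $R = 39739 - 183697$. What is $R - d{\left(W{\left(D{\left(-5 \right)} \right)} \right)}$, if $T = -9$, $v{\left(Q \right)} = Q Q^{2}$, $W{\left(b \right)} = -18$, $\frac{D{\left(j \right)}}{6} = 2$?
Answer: $-141870$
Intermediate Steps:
$D{\left(j \right)} = 12$ ($D{\left(j \right)} = 6 \cdot 2 = 12$)
$v{\left(Q \right)} = Q^{3}$
$R = -143958$ ($R = 39739 - 183697 = -143958$)
$d{\left(p \right)} = -2250 - 9 p$ ($d{\left(p \right)} = - 9 \left(p + 2 \cdot 5^{3}\right) = - 9 \left(p + 2 \cdot 125\right) = - 9 \left(p + 250\right) = - 9 \left(250 + p\right) = -2250 - 9 p$)
$R - d{\left(W{\left(D{\left(-5 \right)} \right)} \right)} = -143958 - \left(-2250 - -162\right) = -143958 - \left(-2250 + 162\right) = -143958 - -2088 = -143958 + 2088 = -141870$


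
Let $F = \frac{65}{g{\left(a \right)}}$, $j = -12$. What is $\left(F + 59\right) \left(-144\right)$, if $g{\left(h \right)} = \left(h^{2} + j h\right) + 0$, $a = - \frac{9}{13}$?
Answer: $- \frac{315520}{33} \approx -9561.2$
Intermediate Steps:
$a = - \frac{9}{13}$ ($a = \left(-9\right) \frac{1}{13} = - \frac{9}{13} \approx -0.69231$)
$g{\left(h \right)} = h^{2} - 12 h$ ($g{\left(h \right)} = \left(h^{2} - 12 h\right) + 0 = h^{2} - 12 h$)
$F = \frac{2197}{297}$ ($F = \frac{65}{\left(- \frac{9}{13}\right) \left(-12 - \frac{9}{13}\right)} = \frac{65}{\left(- \frac{9}{13}\right) \left(- \frac{165}{13}\right)} = \frac{65}{\frac{1485}{169}} = 65 \cdot \frac{169}{1485} = \frac{2197}{297} \approx 7.3973$)
$\left(F + 59\right) \left(-144\right) = \left(\frac{2197}{297} + 59\right) \left(-144\right) = \frac{19720}{297} \left(-144\right) = - \frac{315520}{33}$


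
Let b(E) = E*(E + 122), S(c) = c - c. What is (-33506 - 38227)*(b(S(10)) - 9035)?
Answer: 648107655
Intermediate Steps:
S(c) = 0
b(E) = E*(122 + E)
(-33506 - 38227)*(b(S(10)) - 9035) = (-33506 - 38227)*(0*(122 + 0) - 9035) = -71733*(0*122 - 9035) = -71733*(0 - 9035) = -71733*(-9035) = 648107655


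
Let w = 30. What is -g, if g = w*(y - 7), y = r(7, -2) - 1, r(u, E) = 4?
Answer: 120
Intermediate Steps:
y = 3 (y = 4 - 1 = 3)
g = -120 (g = 30*(3 - 7) = 30*(-4) = -120)
-g = -1*(-120) = 120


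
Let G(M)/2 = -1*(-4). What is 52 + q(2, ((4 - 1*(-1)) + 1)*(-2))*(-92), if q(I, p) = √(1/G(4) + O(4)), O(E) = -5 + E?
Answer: 52 - 23*I*√14 ≈ 52.0 - 86.058*I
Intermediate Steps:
G(M) = 8 (G(M) = 2*(-1*(-4)) = 2*4 = 8)
q(I, p) = I*√14/4 (q(I, p) = √(1/8 + (-5 + 4)) = √(⅛ - 1) = √(-7/8) = I*√14/4)
52 + q(2, ((4 - 1*(-1)) + 1)*(-2))*(-92) = 52 + (I*√14/4)*(-92) = 52 - 23*I*√14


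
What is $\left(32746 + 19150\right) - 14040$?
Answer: $37856$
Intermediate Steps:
$\left(32746 + 19150\right) - 14040 = 51896 - 14040 = 37856$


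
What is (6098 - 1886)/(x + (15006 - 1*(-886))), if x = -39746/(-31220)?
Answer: 9392760/35441999 ≈ 0.26502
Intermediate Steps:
x = 2839/2230 (x = -39746*(-1/31220) = 2839/2230 ≈ 1.2731)
(6098 - 1886)/(x + (15006 - 1*(-886))) = (6098 - 1886)/(2839/2230 + (15006 - 1*(-886))) = 4212/(2839/2230 + (15006 + 886)) = 4212/(2839/2230 + 15892) = 4212/(35441999/2230) = 4212*(2230/35441999) = 9392760/35441999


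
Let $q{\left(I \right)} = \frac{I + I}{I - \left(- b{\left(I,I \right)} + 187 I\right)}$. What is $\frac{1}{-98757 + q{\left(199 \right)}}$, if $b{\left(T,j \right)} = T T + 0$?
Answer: $- \frac{13}{1283839} \approx -1.0126 \cdot 10^{-5}$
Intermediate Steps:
$b{\left(T,j \right)} = T^{2}$ ($b{\left(T,j \right)} = T^{2} + 0 = T^{2}$)
$q{\left(I \right)} = \frac{2 I}{I^{2} - 186 I}$ ($q{\left(I \right)} = \frac{I + I}{I + \left(- 187 I + I^{2}\right)} = \frac{2 I}{I + \left(I^{2} - 187 I\right)} = \frac{2 I}{I^{2} - 186 I}$)
$\frac{1}{-98757 + q{\left(199 \right)}} = \frac{1}{-98757 + \frac{2}{-186 + 199}} = \frac{1}{-98757 + \frac{2}{13}} = \frac{1}{- \frac{1283839}{13}} = - \frac{13}{1283839}$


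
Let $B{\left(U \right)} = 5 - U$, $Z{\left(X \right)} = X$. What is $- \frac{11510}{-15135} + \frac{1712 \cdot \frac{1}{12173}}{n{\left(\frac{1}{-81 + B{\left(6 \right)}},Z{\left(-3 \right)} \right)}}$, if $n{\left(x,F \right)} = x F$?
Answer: $\frac{169669702}{36847671} \approx 4.6046$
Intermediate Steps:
$n{\left(x,F \right)} = F x$
$- \frac{11510}{-15135} + \frac{1712 \cdot \frac{1}{12173}}{n{\left(\frac{1}{-81 + B{\left(6 \right)}},Z{\left(-3 \right)} \right)}} = - \frac{11510}{-15135} + \frac{1712 \cdot \frac{1}{12173}}{\left(-3\right) \frac{1}{-81 + \left(5 - 6\right)}} = \left(-11510\right) \left(- \frac{1}{15135}\right) + \frac{1712 \cdot \frac{1}{12173}}{\left(-3\right) \frac{1}{-81 + \left(5 - 6\right)}} = \frac{2302}{3027} + \frac{1712}{12173 \left(- \frac{3}{-81 - 1}\right)} = \frac{2302}{3027} + \frac{1712}{12173 \left(- \frac{3}{-82}\right)} = \frac{2302}{3027} + \frac{1712}{12173 \left(\left(-3\right) \left(- \frac{1}{82}\right)\right)} = \frac{2302}{3027} + \frac{1712}{12173 \cdot \frac{3}{82}} = \frac{2302}{3027} + \frac{1712}{12173} \cdot \frac{82}{3} = \frac{2302}{3027} + \frac{140384}{36519} = \frac{169669702}{36847671}$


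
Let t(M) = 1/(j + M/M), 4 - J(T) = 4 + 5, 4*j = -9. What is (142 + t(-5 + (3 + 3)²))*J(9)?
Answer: -706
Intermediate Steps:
j = -9/4 (j = (¼)*(-9) = -9/4 ≈ -2.2500)
J(T) = -5 (J(T) = 4 - (4 + 5) = 4 - 1*9 = 4 - 9 = -5)
t(M) = -⅘ (t(M) = 1/(-9/4 + M/M) = 1/(-9/4 + 1) = 1/(-5/4) = -⅘)
(142 + t(-5 + (3 + 3)²))*J(9) = (142 - ⅘)*(-5) = (706/5)*(-5) = -706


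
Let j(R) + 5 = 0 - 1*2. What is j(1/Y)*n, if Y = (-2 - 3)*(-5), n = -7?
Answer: 49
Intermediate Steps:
Y = 25 (Y = -5*(-5) = 25)
j(R) = -7 (j(R) = -5 + (0 - 1*2) = -5 + (0 - 2) = -5 - 2 = -7)
j(1/Y)*n = -7*(-7) = 49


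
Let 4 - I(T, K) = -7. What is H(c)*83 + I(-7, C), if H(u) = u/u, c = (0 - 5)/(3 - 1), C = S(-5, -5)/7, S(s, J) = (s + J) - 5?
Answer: 94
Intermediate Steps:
S(s, J) = -5 + J + s (S(s, J) = (J + s) - 5 = -5 + J + s)
C = -15/7 (C = (-5 - 5 - 5)/7 = -15*⅐ = -15/7 ≈ -2.1429)
c = -5/2 ≈ -2.5000
I(T, K) = 11 (I(T, K) = 4 - 1*(-7) = 4 + 7 = 11)
H(u) = 1
H(c)*83 + I(-7, C) = 1*83 + 11 = 83 + 11 = 94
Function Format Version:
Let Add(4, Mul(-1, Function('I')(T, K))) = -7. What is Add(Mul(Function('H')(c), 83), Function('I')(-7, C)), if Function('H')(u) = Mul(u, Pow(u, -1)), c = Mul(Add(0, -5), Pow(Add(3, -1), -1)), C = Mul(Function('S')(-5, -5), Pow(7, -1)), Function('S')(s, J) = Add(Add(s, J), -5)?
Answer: 94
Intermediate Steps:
Function('S')(s, J) = Add(-5, J, s) (Function('S')(s, J) = Add(Add(J, s), -5) = Add(-5, J, s))
C = Rational(-15, 7) (C = Mul(Add(-5, -5, -5), Pow(7, -1)) = Mul(-15, Rational(1, 7)) = Rational(-15, 7) ≈ -2.1429)
c = Rational(-5, 2) (c = Mul(-5, Pow(2, -1)) = Mul(-5, Rational(1, 2)) = Rational(-5, 2) ≈ -2.5000)
Function('I')(T, K) = 11 (Function('I')(T, K) = Add(4, Mul(-1, -7)) = Add(4, 7) = 11)
Function('H')(u) = 1
Add(Mul(Function('H')(c), 83), Function('I')(-7, C)) = Add(Mul(1, 83), 11) = Add(83, 11) = 94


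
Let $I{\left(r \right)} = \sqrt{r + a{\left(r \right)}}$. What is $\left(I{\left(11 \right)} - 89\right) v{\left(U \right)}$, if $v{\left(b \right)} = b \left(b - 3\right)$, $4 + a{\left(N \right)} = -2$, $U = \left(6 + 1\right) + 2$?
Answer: $-4806 + 54 \sqrt{5} \approx -4685.3$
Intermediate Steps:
$U = 9$ ($U = 7 + 2 = 9$)
$a{\left(N \right)} = -6$ ($a{\left(N \right)} = -4 - 2 = -6$)
$I{\left(r \right)} = \sqrt{-6 + r}$ ($I{\left(r \right)} = \sqrt{r - 6} = \sqrt{-6 + r}$)
$v{\left(b \right)} = b \left(-3 + b\right)$
$\left(I{\left(11 \right)} - 89\right) v{\left(U \right)} = \left(\sqrt{-6 + 11} - 89\right) 9 \left(-3 + 9\right) = \left(\sqrt{5} - 89\right) 9 \cdot 6 = \left(-89 + \sqrt{5}\right) 54 = -4806 + 54 \sqrt{5}$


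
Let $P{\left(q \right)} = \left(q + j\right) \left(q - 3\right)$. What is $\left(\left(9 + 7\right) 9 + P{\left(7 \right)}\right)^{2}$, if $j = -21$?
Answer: $7744$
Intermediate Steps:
$P{\left(q \right)} = \left(-21 + q\right) \left(-3 + q\right)$ ($P{\left(q \right)} = \left(q - 21\right) \left(q - 3\right) = \left(-21 + q\right) \left(-3 + q\right)$)
$\left(\left(9 + 7\right) 9 + P{\left(7 \right)}\right)^{2} = \left(\left(9 + 7\right) 9 + \left(63 + 7^{2} - 168\right)\right)^{2} = \left(16 \cdot 9 + \left(63 + 49 - 168\right)\right)^{2} = \left(144 - 56\right)^{2} = 88^{2} = 7744$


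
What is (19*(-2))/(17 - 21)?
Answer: 19/2 ≈ 9.5000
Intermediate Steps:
(19*(-2))/(17 - 21) = -38/(-4) = -38*(-1/4) = 19/2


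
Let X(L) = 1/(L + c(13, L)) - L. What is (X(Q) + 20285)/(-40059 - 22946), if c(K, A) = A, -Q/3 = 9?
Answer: -1096847/3402270 ≈ -0.32239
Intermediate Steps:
Q = -27 (Q = -3*9 = -27)
X(L) = 1/(2*L) - L (X(L) = 1/(L + L) - L = 1/(2*L) - L)
(X(Q) + 20285)/(-40059 - 22946) = (((½)/(-27) - 1*(-27)) + 20285)/(-40059 - 22946) = (((½)*(-1/27) + 27) + 20285)/(-63005) = ((-1/54 + 27) + 20285)*(-1/63005) = (1457/54 + 20285)*(-1/63005) = (1096847/54)*(-1/63005) = -1096847/3402270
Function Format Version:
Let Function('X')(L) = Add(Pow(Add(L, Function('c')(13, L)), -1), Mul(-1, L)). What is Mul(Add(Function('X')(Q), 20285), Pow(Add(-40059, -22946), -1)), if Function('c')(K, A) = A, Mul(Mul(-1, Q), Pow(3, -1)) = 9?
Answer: Rational(-1096847, 3402270) ≈ -0.32239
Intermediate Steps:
Q = -27 (Q = Mul(-3, 9) = -27)
Function('X')(L) = Add(Mul(Rational(1, 2), Pow(L, -1)), Mul(-1, L)) (Function('X')(L) = Add(Pow(Add(L, L), -1), Mul(-1, L)) = Add(Pow(Mul(2, L), -1), Mul(-1, L)) = Add(Mul(Rational(1, 2), Pow(L, -1)), Mul(-1, L)))
Mul(Add(Function('X')(Q), 20285), Pow(Add(-40059, -22946), -1)) = Mul(Add(Add(Mul(Rational(1, 2), Pow(-27, -1)), Mul(-1, -27)), 20285), Pow(Add(-40059, -22946), -1)) = Mul(Add(Add(Mul(Rational(1, 2), Rational(-1, 27)), 27), 20285), Pow(-63005, -1)) = Mul(Add(Add(Rational(-1, 54), 27), 20285), Rational(-1, 63005)) = Mul(Add(Rational(1457, 54), 20285), Rational(-1, 63005)) = Mul(Rational(1096847, 54), Rational(-1, 63005)) = Rational(-1096847, 3402270)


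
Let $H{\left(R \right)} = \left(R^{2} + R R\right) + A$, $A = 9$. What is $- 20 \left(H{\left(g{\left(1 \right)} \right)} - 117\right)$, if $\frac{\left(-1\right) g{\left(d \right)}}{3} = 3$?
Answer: $-1080$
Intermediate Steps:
$g{\left(d \right)} = -9$ ($g{\left(d \right)} = \left(-3\right) 3 = -9$)
$H{\left(R \right)} = 9 + 2 R^{2}$ ($H{\left(R \right)} = \left(R^{2} + R R\right) + 9 = \left(R^{2} + R^{2}\right) + 9 = 2 R^{2} + 9 = 9 + 2 R^{2}$)
$- 20 \left(H{\left(g{\left(1 \right)} \right)} - 117\right) = - 20 \left(\left(9 + 2 \left(-9\right)^{2}\right) - 117\right) = - 20 \left(\left(9 + 2 \cdot 81\right) - 117\right) = - 20 \left(\left(9 + 162\right) - 117\right) = - 20 \left(171 - 117\right) = \left(-20\right) 54 = -1080$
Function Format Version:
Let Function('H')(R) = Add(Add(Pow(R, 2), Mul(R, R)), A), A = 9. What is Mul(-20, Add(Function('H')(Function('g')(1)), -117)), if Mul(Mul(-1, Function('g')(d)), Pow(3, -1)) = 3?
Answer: -1080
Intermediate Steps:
Function('g')(d) = -9 (Function('g')(d) = Mul(-3, 3) = -9)
Function('H')(R) = Add(9, Mul(2, Pow(R, 2))) (Function('H')(R) = Add(Add(Pow(R, 2), Mul(R, R)), 9) = Add(Add(Pow(R, 2), Pow(R, 2)), 9) = Add(Mul(2, Pow(R, 2)), 9) = Add(9, Mul(2, Pow(R, 2))))
Mul(-20, Add(Function('H')(Function('g')(1)), -117)) = Mul(-20, Add(Add(9, Mul(2, Pow(-9, 2))), -117)) = Mul(-20, Add(Add(9, Mul(2, 81)), -117)) = Mul(-20, Add(Add(9, 162), -117)) = Mul(-20, Add(171, -117)) = Mul(-20, 54) = -1080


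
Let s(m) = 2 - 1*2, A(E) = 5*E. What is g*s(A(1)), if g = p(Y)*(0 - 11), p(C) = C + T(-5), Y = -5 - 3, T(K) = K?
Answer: 0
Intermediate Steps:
s(m) = 0 (s(m) = 2 - 2 = 0)
Y = -8
p(C) = -5 + C (p(C) = C - 5 = -5 + C)
g = 143 (g = (-5 - 8)*(0 - 11) = -13*(-11) = 143)
g*s(A(1)) = 143*0 = 0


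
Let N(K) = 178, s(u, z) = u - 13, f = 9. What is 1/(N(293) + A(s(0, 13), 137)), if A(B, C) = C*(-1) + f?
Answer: 1/50 ≈ 0.020000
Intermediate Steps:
s(u, z) = -13 + u
A(B, C) = 9 - C (A(B, C) = C*(-1) + 9 = -C + 9 = 9 - C)
1/(N(293) + A(s(0, 13), 137)) = 1/(178 + (9 - 1*137)) = 1/(178 + (9 - 137)) = 1/(178 - 128) = 1/50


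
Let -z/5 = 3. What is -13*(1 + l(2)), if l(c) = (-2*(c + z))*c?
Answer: -689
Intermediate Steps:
z = -15 (z = -5*3 = -15)
l(c) = c*(30 - 2*c) (l(c) = (-2*(c - 15))*c = (-2*(-15 + c))*c = (30 - 2*c)*c = c*(30 - 2*c))
-13*(1 + l(2)) = -13*(1 + 2*2*(15 - 1*2)) = -13*(1 + 2*2*(15 - 2)) = -13*(1 + 2*2*13) = -13*(1 + 52) = -13*53 = -689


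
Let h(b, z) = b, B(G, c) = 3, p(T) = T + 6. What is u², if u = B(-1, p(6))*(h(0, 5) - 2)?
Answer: 36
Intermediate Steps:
p(T) = 6 + T
u = -6 (u = 3*(0 - 2) = 3*(-2) = -6)
u² = (-6)² = 36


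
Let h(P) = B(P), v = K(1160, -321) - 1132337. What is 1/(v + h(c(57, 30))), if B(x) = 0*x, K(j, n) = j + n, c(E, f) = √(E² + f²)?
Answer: -1/1131498 ≈ -8.8378e-7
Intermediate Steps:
B(x) = 0
v = -1131498 (v = (1160 - 321) - 1132337 = 839 - 1132337 = -1131498)
h(P) = 0
1/(v + h(c(57, 30))) = 1/(-1131498 + 0) = 1/(-1131498) = -1/1131498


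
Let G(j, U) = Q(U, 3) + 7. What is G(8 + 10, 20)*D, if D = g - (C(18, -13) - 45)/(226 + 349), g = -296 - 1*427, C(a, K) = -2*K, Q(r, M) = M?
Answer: -831412/115 ≈ -7229.7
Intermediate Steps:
g = -723 (g = -296 - 427 = -723)
G(j, U) = 10 (G(j, U) = 3 + 7 = 10)
D = -415706/575 (D = -723 - (-2*(-13) - 45)/(226 + 349) = -723 - (26 - 45)/575 = -723 - (-19)/575 = -723 - 1*(-19/575) = -723 + 19/575 = -415706/575 ≈ -722.97)
G(8 + 10, 20)*D = 10*(-415706/575) = -831412/115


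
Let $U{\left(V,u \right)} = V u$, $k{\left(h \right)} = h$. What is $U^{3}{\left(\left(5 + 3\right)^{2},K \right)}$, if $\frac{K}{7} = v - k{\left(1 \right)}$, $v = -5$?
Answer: $-19421724672$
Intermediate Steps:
$K = -42$ ($K = 7 \left(-5 - 1\right) = 7 \left(-6\right) = -42$)
$U^{3}{\left(\left(5 + 3\right)^{2},K \right)} = \left(\left(5 + 3\right)^{2} \left(-42\right)\right)^{3} = \left(8^{2} \left(-42\right)\right)^{3} = \left(64 \left(-42\right)\right)^{3} = \left(-2688\right)^{3} = -19421724672$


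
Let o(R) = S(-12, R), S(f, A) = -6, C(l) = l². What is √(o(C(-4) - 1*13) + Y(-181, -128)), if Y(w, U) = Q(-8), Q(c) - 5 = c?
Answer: 3*I ≈ 3.0*I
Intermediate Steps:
Q(c) = 5 + c
Y(w, U) = -3 (Y(w, U) = 5 - 8 = -3)
o(R) = -6
√(o(C(-4) - 1*13) + Y(-181, -128)) = √(-6 - 3) = √(-9) = 3*I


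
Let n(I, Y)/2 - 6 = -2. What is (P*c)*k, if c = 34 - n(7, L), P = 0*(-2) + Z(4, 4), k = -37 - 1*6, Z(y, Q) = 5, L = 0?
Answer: -5590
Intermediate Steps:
n(I, Y) = 8 (n(I, Y) = 12 + 2*(-2) = 12 - 4 = 8)
k = -43 (k = -37 - 6 = -43)
P = 5 (P = 0*(-2) + 5 = 0 + 5 = 5)
c = 26 (c = 34 - 1*8 = 34 - 8 = 26)
(P*c)*k = (5*26)*(-43) = 130*(-43) = -5590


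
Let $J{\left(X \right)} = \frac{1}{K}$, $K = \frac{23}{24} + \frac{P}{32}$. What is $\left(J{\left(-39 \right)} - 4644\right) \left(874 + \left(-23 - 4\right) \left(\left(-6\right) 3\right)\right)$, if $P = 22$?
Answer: $- \frac{498886080}{79} \approx -6.315 \cdot 10^{6}$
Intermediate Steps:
$K = \frac{79}{48}$ ($K = \frac{23}{24} + \frac{22}{32} = 23 \cdot \frac{1}{24} + 22 \cdot \frac{1}{32} = \frac{23}{24} + \frac{11}{16} = \frac{79}{48} \approx 1.6458$)
$J{\left(X \right)} = \frac{48}{79}$ ($J{\left(X \right)} = \frac{1}{\frac{79}{48}} = \frac{48}{79}$)
$\left(J{\left(-39 \right)} - 4644\right) \left(874 + \left(-23 - 4\right) \left(\left(-6\right) 3\right)\right) = \left(\frac{48}{79} - 4644\right) \left(874 + \left(-23 - 4\right) \left(\left(-6\right) 3\right)\right) = - \frac{366828 \left(874 - -486\right)}{79} = - \frac{366828 \left(874 + 486\right)}{79} = \left(- \frac{366828}{79}\right) 1360 = - \frac{498886080}{79}$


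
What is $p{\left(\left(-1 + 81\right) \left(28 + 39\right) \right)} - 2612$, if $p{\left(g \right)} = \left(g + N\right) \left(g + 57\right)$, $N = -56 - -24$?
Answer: $28859164$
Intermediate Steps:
$N = -32$ ($N = -56 + 24 = -32$)
$p{\left(g \right)} = \left(-32 + g\right) \left(57 + g\right)$ ($p{\left(g \right)} = \left(g - 32\right) \left(g + 57\right) = \left(-32 + g\right) \left(57 + g\right)$)
$p{\left(\left(-1 + 81\right) \left(28 + 39\right) \right)} - 2612 = \left(-1824 + \left(\left(-1 + 81\right) \left(28 + 39\right)\right)^{2} + 25 \left(-1 + 81\right) \left(28 + 39\right)\right) - 2612 = \left(-1824 + \left(80 \cdot 67\right)^{2} + 25 \cdot 80 \cdot 67\right) - 2612 = \left(-1824 + 5360^{2} + 25 \cdot 5360\right) - 2612 = \left(-1824 + 28729600 + 134000\right) - 2612 = 28861776 - 2612 = 28859164$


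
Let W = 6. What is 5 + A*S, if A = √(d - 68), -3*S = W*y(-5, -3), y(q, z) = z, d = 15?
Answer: 5 + 6*I*√53 ≈ 5.0 + 43.681*I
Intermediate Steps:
S = 6 (S = -2*(-3) = -⅓*(-18) = 6)
A = I*√53 (A = √(15 - 68) = √(-53) = I*√53 ≈ 7.2801*I)
5 + A*S = 5 + (I*√53)*6 = 5 + 6*I*√53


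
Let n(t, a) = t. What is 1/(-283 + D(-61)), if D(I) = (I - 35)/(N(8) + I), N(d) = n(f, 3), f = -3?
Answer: -2/563 ≈ -0.0035524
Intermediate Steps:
N(d) = -3
D(I) = (-35 + I)/(-3 + I) (D(I) = (I - 35)/(-3 + I) = (-35 + I)/(-3 + I))
1/(-283 + D(-61)) = 1/(-283 + (-35 - 61)/(-3 - 61)) = 1/(-283 - 96/(-64)) = 1/(-283 - 1/64*(-96)) = 1/(-283 + 3/2) = 1/(-563/2) = -2/563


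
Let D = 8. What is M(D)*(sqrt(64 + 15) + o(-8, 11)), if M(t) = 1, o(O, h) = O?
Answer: -8 + sqrt(79) ≈ 0.88819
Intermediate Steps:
M(D)*(sqrt(64 + 15) + o(-8, 11)) = 1*(sqrt(64 + 15) - 8) = 1*(sqrt(79) - 8) = 1*(-8 + sqrt(79)) = -8 + sqrt(79)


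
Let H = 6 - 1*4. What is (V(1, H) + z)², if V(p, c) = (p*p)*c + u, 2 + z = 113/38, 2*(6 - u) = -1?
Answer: 32400/361 ≈ 89.751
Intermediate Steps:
u = 13/2 (u = 6 - ½*(-1) = 6 + ½ = 13/2 ≈ 6.5000)
H = 2 (H = 6 - 4 = 2)
z = 37/38 (z = -2 + 113/38 = 37/38 ≈ 0.97368)
V(p, c) = 13/2 + c*p² (V(p, c) = (p*p)*c + 13/2 = p²*c + 13/2 = c*p² + 13/2 = 13/2 + c*p²)
(V(1, H) + z)² = ((13/2 + 2*1²) + 37/38)² = ((13/2 + 2*1) + 37/38)² = ((13/2 + 2) + 37/38)² = (17/2 + 37/38)² = (180/19)² = 32400/361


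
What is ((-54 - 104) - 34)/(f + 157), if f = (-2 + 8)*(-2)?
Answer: -192/145 ≈ -1.3241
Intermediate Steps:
f = -12 (f = 6*(-2) = -12)
((-54 - 104) - 34)/(f + 157) = ((-54 - 104) - 34)/(-12 + 157) = (-158 - 34)/145 = -192*1/145 = -192/145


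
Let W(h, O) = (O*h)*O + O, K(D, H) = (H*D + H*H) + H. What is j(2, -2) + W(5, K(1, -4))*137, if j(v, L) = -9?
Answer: 44927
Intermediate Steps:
K(D, H) = H + H**2 + D*H (K(D, H) = (D*H + H**2) + H = (H**2 + D*H) + H = H + H**2 + D*H)
W(h, O) = O + h*O**2 (W(h, O) = h*O**2 + O = O + h*O**2)
j(2, -2) + W(5, K(1, -4))*137 = -9 + ((-4*(1 + 1 - 4))*(1 - 4*(1 + 1 - 4)*5))*137 = -9 + ((-4*(-2))*(1 - 4*(-2)*5))*137 = -9 + (8*(1 + 8*5))*137 = -9 + (8*(1 + 40))*137 = -9 + (8*41)*137 = -9 + 328*137 = -9 + 44936 = 44927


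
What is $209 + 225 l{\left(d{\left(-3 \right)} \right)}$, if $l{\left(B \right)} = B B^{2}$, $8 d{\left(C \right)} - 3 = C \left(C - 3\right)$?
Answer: $\frac{2190733}{512} \approx 4278.8$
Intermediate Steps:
$d{\left(C \right)} = \frac{3}{8} + \frac{C \left(-3 + C\right)}{8}$ ($d{\left(C \right)} = \frac{3}{8} + \frac{C \left(C - 3\right)}{8} = \frac{3}{8} + \frac{C \left(-3 + C\right)}{8}$)
$l{\left(B \right)} = B^{3}$
$209 + 225 l{\left(d{\left(-3 \right)} \right)} = 209 + 225 \left(\frac{3}{8} - - \frac{9}{8} + \frac{\left(-3\right)^{2}}{8}\right)^{3} = 209 + 225 \left(\frac{3}{8} + \frac{9}{8} + \frac{1}{8} \cdot 9\right)^{3} = 209 + 225 \left(\frac{3}{8} + \frac{9}{8} + \frac{9}{8}\right)^{3} = 209 + 225 \left(\frac{21}{8}\right)^{3} = 209 + 225 \cdot \frac{9261}{512} = 209 + \frac{2083725}{512} = \frac{2190733}{512}$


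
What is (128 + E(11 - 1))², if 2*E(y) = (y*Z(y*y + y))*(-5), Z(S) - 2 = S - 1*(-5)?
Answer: 7823209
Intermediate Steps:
Z(S) = 7 + S (Z(S) = 2 + (S - 1*(-5)) = 2 + (S + 5) = 2 + (5 + S) = 7 + S)
E(y) = -5*y*(7 + y + y²)/2 (E(y) = ((y*(7 + (y*y + y)))*(-5))/2 = ((y*(7 + (y² + y)))*(-5))/2 = ((y*(7 + (y + y²)))*(-5))/2 = ((y*(7 + y + y²))*(-5))/2 = (-5*y*(7 + y + y²))/2 = -5*y*(7 + y + y²)/2)
(128 + E(11 - 1))² = (128 - 5*(11 - 1)*(7 + (11 - 1)*(1 + (11 - 1)))/2)² = (128 - 5/2*10*(7 + 10*(1 + 10)))² = (128 - 5/2*10*(7 + 10*11))² = (128 - 5/2*10*(7 + 110))² = (128 - 5/2*10*117)² = (128 - 2925)² = (-2797)² = 7823209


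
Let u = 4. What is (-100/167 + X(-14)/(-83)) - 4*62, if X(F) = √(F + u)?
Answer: -41516/167 - I*√10/83 ≈ -248.6 - 0.0381*I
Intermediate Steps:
X(F) = √(4 + F) (X(F) = √(F + 4) = √(4 + F))
(-100/167 + X(-14)/(-83)) - 4*62 = (-100/167 + √(4 - 14)/(-83)) - 4*62 = (-100*1/167 + √(-10)*(-1/83)) - 1*248 = (-100/167 + (I*√10)*(-1/83)) - 248 = (-100/167 - I*√10/83) - 248 = -41516/167 - I*√10/83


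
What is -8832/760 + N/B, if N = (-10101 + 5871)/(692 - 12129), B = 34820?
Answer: -43965251751/3783245230 ≈ -11.621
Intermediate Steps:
N = 4230/11437 (N = -4230/(-11437) = -4230*(-1/11437) = 4230/11437 ≈ 0.36985)
-8832/760 + N/B = -8832/760 + (4230/11437)/34820 = -8832*1/760 + (4230/11437)*(1/34820) = -1104/95 + 423/39823634 = -43965251751/3783245230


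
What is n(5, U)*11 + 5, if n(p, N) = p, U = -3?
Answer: 60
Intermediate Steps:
n(5, U)*11 + 5 = 5*11 + 5 = 55 + 5 = 60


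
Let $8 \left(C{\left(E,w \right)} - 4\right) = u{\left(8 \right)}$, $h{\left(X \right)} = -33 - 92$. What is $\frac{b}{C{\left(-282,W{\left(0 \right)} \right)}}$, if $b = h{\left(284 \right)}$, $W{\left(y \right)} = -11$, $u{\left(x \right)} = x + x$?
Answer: $- \frac{125}{6} \approx -20.833$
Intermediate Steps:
$h{\left(X \right)} = -125$
$u{\left(x \right)} = 2 x$
$C{\left(E,w \right)} = 6$ ($C{\left(E,w \right)} = 4 + \frac{2 \cdot 8}{8} = 4 + \frac{1}{8} \cdot 16 = 4 + 2 = 6$)
$b = -125$
$\frac{b}{C{\left(-282,W{\left(0 \right)} \right)}} = - \frac{125}{6}$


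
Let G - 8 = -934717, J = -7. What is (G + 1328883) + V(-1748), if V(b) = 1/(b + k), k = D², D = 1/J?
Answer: 33761397225/85651 ≈ 3.9417e+5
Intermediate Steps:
G = -934709 (G = 8 - 934717 = -934709)
D = -⅐ (D = 1/(-7) = -⅐ ≈ -0.14286)
k = 1/49 (k = (-⅐)² = 1/49 ≈ 0.020408)
V(b) = 1/(1/49 + b) (V(b) = 1/(b + 1/49) = 1/(1/49 + b))
(G + 1328883) + V(-1748) = (-934709 + 1328883) + 49/(1 + 49*(-1748)) = 394174 + 49/(1 - 85652) = 394174 + 49/(-85651) = 394174 + 49*(-1/85651) = 394174 - 49/85651 = 33761397225/85651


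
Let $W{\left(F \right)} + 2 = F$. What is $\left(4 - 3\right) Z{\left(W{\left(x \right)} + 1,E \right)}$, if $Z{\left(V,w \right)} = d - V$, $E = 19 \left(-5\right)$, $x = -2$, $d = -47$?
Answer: $-44$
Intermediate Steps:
$W{\left(F \right)} = -2 + F$
$E = -95$
$Z{\left(V,w \right)} = -47 - V$
$\left(4 - 3\right) Z{\left(W{\left(x \right)} + 1,E \right)} = \left(4 - 3\right) \left(-47 - \left(\left(-2 - 2\right) + 1\right)\right) = \left(4 - 3\right) \left(-47 - \left(-4 + 1\right)\right) = 1 \left(-47 - -3\right) = 1 \left(-47 + 3\right) = 1 \left(-44\right) = -44$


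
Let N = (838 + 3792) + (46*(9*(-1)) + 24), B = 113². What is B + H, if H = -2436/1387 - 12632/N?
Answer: 9383138437/735110 ≈ 12764.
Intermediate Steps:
B = 12769
N = 4240 (N = 4630 + (46*(-9) + 24) = 4630 + (-414 + 24) = 4630 - 390 = 4240)
H = -3481153/735110 (H = -2436/1387 - 12632/4240 = -2436*1/1387 - 12632*1/4240 = -2436/1387 - 1579/530 = -3481153/735110 ≈ -4.7355)
B + H = 12769 - 3481153/735110 = 9383138437/735110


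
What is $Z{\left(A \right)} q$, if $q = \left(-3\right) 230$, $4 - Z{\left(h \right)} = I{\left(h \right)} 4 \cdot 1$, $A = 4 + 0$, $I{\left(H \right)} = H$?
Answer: $8280$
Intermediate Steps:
$A = 4$
$Z{\left(h \right)} = 4 - 4 h$ ($Z{\left(h \right)} = 4 - h 4 \cdot 1 = 4 - 4 h 1 = 4 - 4 h$)
$q = -690$
$Z{\left(A \right)} q = \left(4 - 16\right) \left(-690\right) = \left(-12\right) \left(-690\right) = 8280$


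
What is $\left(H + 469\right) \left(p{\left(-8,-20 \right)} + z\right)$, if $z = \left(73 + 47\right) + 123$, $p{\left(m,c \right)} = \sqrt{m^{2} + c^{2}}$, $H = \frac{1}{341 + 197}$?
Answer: $\frac{61314489}{538} + \frac{504646 \sqrt{29}}{269} \approx 1.2407 \cdot 10^{5}$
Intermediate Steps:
$H = \frac{1}{538} \approx 0.0018587$
$p{\left(m,c \right)} = \sqrt{c^{2} + m^{2}}$
$z = 243$ ($z = 120 + 123 = 243$)
$\left(H + 469\right) \left(p{\left(-8,-20 \right)} + z\right) = \left(\frac{1}{538} + 469\right) \left(\sqrt{\left(-20\right)^{2} + \left(-8\right)^{2}} + 243\right) = \frac{252323 \left(\sqrt{400 + 64} + 243\right)}{538} = \frac{252323 \left(\sqrt{464} + 243\right)}{538} = \frac{252323 \left(4 \sqrt{29} + 243\right)}{538} = \frac{252323 \left(243 + 4 \sqrt{29}\right)}{538} = \frac{61314489}{538} + \frac{504646 \sqrt{29}}{269}$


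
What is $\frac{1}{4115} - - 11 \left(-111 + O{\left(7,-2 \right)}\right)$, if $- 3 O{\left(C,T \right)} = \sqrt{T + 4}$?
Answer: $- \frac{5024414}{4115} - \frac{11 \sqrt{2}}{3} \approx -1226.2$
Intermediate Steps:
$O{\left(C,T \right)} = - \frac{\sqrt{4 + T}}{3}$ ($O{\left(C,T \right)} = - \frac{\sqrt{T + 4}}{3} = - \frac{\sqrt{4 + T}}{3}$)
$\frac{1}{4115} - - 11 \left(-111 + O{\left(7,-2 \right)}\right) = \frac{1}{4115} - - 11 \left(-111 - \frac{\sqrt{4 - 2}}{3}\right) = \frac{1}{4115} - - 11 \left(-111 - \frac{\sqrt{2}}{3}\right) = \frac{1}{4115} - \left(1221 + \frac{11 \sqrt{2}}{3}\right) = - \frac{5024414}{4115} - \frac{11 \sqrt{2}}{3}$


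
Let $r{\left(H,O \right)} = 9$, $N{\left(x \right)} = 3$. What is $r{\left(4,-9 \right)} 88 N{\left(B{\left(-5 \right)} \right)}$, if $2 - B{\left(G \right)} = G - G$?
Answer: $2376$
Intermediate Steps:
$B{\left(G \right)} = 2$ ($B{\left(G \right)} = 2 - \left(G - G\right) = 2 - 0 = 2 + 0 = 2$)
$r{\left(4,-9 \right)} 88 N{\left(B{\left(-5 \right)} \right)} = 9 \cdot 88 \cdot 3 = 792 \cdot 3 = 2376$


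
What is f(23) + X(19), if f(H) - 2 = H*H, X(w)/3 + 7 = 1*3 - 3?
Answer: 510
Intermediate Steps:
X(w) = -21 (X(w) = -21 + 3*(1*3 - 3) = -21 + 3*(3 - 3) = -21 + 3*0 = -21 + 0 = -21)
f(H) = 2 + H² (f(H) = 2 + H*H = 2 + H²)
f(23) + X(19) = (2 + 23²) - 21 = (2 + 529) - 21 = 531 - 21 = 510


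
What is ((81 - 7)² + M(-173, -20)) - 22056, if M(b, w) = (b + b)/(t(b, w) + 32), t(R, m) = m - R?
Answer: -3067646/185 ≈ -16582.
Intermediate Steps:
M(b, w) = 2*b/(32 + w - b) (M(b, w) = (b + b)/((w - b) + 32) = (2*b)/(32 + w - b) = 2*b/(32 + w - b))
((81 - 7)² + M(-173, -20)) - 22056 = ((81 - 7)² + 2*(-173)/(32 - 20 - 1*(-173))) - 22056 = (74² + 2*(-173)/(32 - 20 + 173)) - 22056 = (5476 + 2*(-173)/185) - 22056 = (5476 + 2*(-173)*(1/185)) - 22056 = (5476 - 346/185) - 22056 = 1012714/185 - 22056 = -3067646/185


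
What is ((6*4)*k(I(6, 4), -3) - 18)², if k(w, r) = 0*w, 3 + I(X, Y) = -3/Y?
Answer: 324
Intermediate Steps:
I(X, Y) = -3 - 3/Y
k(w, r) = 0
((6*4)*k(I(6, 4), -3) - 18)² = ((6*4)*0 - 18)² = (24*0 - 18)² = (0 - 18)² = (-18)² = 324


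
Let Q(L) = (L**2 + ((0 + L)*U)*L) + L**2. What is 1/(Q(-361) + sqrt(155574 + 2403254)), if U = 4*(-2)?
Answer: -390963/305702855324 - sqrt(639707)/305702855324 ≈ -1.2815e-6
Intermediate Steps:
U = -8
Q(L) = -6*L**2 (Q(L) = (L**2 + ((0 + L)*(-8))*L) + L**2 = (L**2 + (L*(-8))*L) + L**2 = (L**2 + (-8*L)*L) + L**2 = (L**2 - 8*L**2) + L**2 = -7*L**2 + L**2 = -6*L**2)
1/(Q(-361) + sqrt(155574 + 2403254)) = 1/(-6*(-361)**2 + sqrt(155574 + 2403254)) = 1/(-6*130321 + sqrt(2558828)) = 1/(-781926 + 2*sqrt(639707))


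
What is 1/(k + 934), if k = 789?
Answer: 1/1723 ≈ 0.00058038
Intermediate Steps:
1/(k + 934) = 1/(789 + 934) = 1/1723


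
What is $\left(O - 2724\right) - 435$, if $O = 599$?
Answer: $-2560$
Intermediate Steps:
$\left(O - 2724\right) - 435 = \left(599 - 2724\right) - 435 = -2125 - 435 = -2560$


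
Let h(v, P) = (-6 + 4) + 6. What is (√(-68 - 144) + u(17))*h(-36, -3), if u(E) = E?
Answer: 68 + 8*I*√53 ≈ 68.0 + 58.241*I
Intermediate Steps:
h(v, P) = 4 (h(v, P) = -2 + 6 = 4)
(√(-68 - 144) + u(17))*h(-36, -3) = (√(-68 - 144) + 17)*4 = (√(-212) + 17)*4 = (2*I*√53 + 17)*4 = (17 + 2*I*√53)*4 = 68 + 8*I*√53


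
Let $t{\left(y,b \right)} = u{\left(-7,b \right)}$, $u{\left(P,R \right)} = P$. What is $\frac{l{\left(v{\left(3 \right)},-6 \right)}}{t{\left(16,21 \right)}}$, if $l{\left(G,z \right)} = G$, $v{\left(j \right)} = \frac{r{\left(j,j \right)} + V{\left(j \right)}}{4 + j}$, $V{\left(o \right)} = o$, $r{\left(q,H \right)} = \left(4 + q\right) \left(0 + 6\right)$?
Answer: $- \frac{45}{49} \approx -0.91837$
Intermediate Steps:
$t{\left(y,b \right)} = -7$
$r{\left(q,H \right)} = 24 + 6 q$ ($r{\left(q,H \right)} = \left(4 + q\right) 6 = 24 + 6 q$)
$v{\left(j \right)} = \frac{24 + 7 j}{4 + j}$ ($v{\left(j \right)} = \frac{\left(24 + 6 j\right) + j}{4 + j} = \frac{24 + 7 j}{4 + j}$)
$\frac{l{\left(v{\left(3 \right)},-6 \right)}}{t{\left(16,21 \right)}} = \frac{\frac{1}{4 + 3} \left(24 + 7 \cdot 3\right)}{-7} = \frac{24 + 21}{7} \left(- \frac{1}{7}\right) = \frac{1}{7} \cdot 45 \left(- \frac{1}{7}\right) = \frac{45}{7} \left(- \frac{1}{7}\right) = - \frac{45}{49}$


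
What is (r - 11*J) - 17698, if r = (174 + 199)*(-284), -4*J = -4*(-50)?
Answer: -123080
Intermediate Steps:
J = -50 (J = -(-1)*(-50) = -1/4*200 = -50)
r = -105932 (r = 373*(-284) = -105932)
(r - 11*J) - 17698 = (-105932 - 11*(-50)) - 17698 = (-105932 + 550) - 17698 = -105382 - 17698 = -123080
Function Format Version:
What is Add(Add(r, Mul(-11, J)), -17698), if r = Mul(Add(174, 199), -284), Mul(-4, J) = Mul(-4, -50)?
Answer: -123080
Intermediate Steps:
J = -50 (J = Mul(Rational(-1, 4), Mul(-4, -50)) = Mul(Rational(-1, 4), 200) = -50)
r = -105932 (r = Mul(373, -284) = -105932)
Add(Add(r, Mul(-11, J)), -17698) = Add(Add(-105932, Mul(-11, -50)), -17698) = Add(Add(-105932, 550), -17698) = Add(-105382, -17698) = -123080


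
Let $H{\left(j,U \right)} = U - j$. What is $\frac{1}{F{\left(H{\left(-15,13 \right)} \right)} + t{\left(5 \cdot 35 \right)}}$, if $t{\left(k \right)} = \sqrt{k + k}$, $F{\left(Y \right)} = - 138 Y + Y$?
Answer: $- \frac{274}{1051039} - \frac{5 \sqrt{14}}{14714546} \approx -0.00026197$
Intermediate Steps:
$F{\left(Y \right)} = - 137 Y$
$t{\left(k \right)} = \sqrt{2} \sqrt{k}$ ($t{\left(k \right)} = \sqrt{2 k} = \sqrt{2} \sqrt{k}$)
$\frac{1}{F{\left(H{\left(-15,13 \right)} \right)} + t{\left(5 \cdot 35 \right)}} = \frac{1}{- 137 \left(13 - -15\right) + \sqrt{2} \sqrt{5 \cdot 35}} = \frac{1}{- 137 \left(13 + 15\right) + \sqrt{2} \sqrt{175}} = \frac{1}{\left(-137\right) 28 + \sqrt{2} \cdot 5 \sqrt{7}} = \frac{1}{-3836 + 5 \sqrt{14}}$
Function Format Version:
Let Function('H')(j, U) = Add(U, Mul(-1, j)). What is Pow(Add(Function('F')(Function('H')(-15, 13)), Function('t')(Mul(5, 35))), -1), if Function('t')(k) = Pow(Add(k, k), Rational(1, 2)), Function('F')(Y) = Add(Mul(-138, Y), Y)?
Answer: Add(Rational(-274, 1051039), Mul(Rational(-5, 14714546), Pow(14, Rational(1, 2)))) ≈ -0.00026197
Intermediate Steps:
Function('F')(Y) = Mul(-137, Y)
Function('t')(k) = Mul(Pow(2, Rational(1, 2)), Pow(k, Rational(1, 2))) (Function('t')(k) = Pow(Mul(2, k), Rational(1, 2)) = Mul(Pow(2, Rational(1, 2)), Pow(k, Rational(1, 2))))
Pow(Add(Function('F')(Function('H')(-15, 13)), Function('t')(Mul(5, 35))), -1) = Pow(Add(Mul(-137, Add(13, Mul(-1, -15))), Mul(Pow(2, Rational(1, 2)), Pow(Mul(5, 35), Rational(1, 2)))), -1) = Pow(Add(Mul(-137, Add(13, 15)), Mul(Pow(2, Rational(1, 2)), Pow(175, Rational(1, 2)))), -1) = Pow(Add(Mul(-137, 28), Mul(Pow(2, Rational(1, 2)), Mul(5, Pow(7, Rational(1, 2))))), -1) = Pow(Add(-3836, Mul(5, Pow(14, Rational(1, 2)))), -1)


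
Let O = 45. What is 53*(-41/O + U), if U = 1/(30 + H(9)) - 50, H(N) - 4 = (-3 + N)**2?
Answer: -339889/126 ≈ -2697.5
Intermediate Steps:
H(N) = 4 + (-3 + N)**2
U = -3499/70 (U = 1/(30 + (4 + (-3 + 9)**2)) - 50 = 1/(30 + (4 + 6**2)) - 50 = 1/(30 + (4 + 36)) - 50 = 1/(30 + 40) - 50 = 1/70 - 50 = -3499/70 ≈ -49.986)
53*(-41/O + U) = 53*(-41/45 - 3499/70) = 53*(-6413/126) = -339889/126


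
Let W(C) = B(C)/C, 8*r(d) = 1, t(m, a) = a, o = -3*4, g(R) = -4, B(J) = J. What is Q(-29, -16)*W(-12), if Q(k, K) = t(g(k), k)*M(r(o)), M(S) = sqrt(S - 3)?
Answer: -29*I*sqrt(46)/4 ≈ -49.172*I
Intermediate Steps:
o = -12
r(d) = 1/8 (r(d) = (1/8)*1 = 1/8)
M(S) = sqrt(-3 + S)
Q(k, K) = I*k*sqrt(46)/4 (Q(k, K) = k*sqrt(-3 + 1/8) = k*sqrt(-23/8) = k*(I*sqrt(46)/4) = I*k*sqrt(46)/4)
W(C) = 1 (W(C) = C/C = 1)
Q(-29, -16)*W(-12) = ((1/4)*I*(-29)*sqrt(46))*1 = -29*I*sqrt(46)/4*1 = -29*I*sqrt(46)/4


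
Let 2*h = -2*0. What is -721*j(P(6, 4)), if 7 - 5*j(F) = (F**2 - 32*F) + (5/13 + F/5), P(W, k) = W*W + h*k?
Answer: 6775958/325 ≈ 20849.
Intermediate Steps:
h = 0 (h = (-2*0)/2 = (1/2)*0 = 0)
P(W, k) = W**2 (P(W, k) = W*W + 0*k = W**2 + 0 = W**2)
j(F) = 86/65 - F**2/5 + 159*F/25 (j(F) = 7/5 - ((F**2 - 32*F) + (5/13 + F/5))/5 = 7/5 - (5/13 + F**2 - 159*F/5)/5 = 7/5 + (-1/13 - F**2/5 + 159*F/25) = 86/65 - F**2/5 + 159*F/25)
-721*j(P(6, 4)) = -721*(86/65 - (6**2)**2/5 + (159/25)*6**2) = -721*(86/65 - 1/5*36**2 + (159/25)*36) = -721*(86/65 - 1/5*1296 + 5724/25) = -721*(86/65 - 1296/5 + 5724/25) = -721*(-9398/325) = 6775958/325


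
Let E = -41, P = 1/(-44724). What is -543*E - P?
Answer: 995690413/44724 ≈ 22263.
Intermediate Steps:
P = -1/44724 ≈ -2.2359e-5
-543*E - P = -543*(-41) - 1*(-1/44724) = 22263 + 1/44724 = 995690413/44724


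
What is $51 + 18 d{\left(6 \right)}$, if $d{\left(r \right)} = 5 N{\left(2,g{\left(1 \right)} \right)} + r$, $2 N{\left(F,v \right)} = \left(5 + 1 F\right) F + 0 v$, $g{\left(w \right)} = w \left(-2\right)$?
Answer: $789$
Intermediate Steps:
$g{\left(w \right)} = - 2 w$
$N{\left(F,v \right)} = \frac{F \left(5 + F\right)}{2}$ ($N{\left(F,v \right)} = \frac{\left(5 + 1 F\right) F + 0 v}{2} = \frac{\left(5 + F\right) F + 0}{2} = \frac{F \left(5 + F\right) + 0}{2} = \frac{F \left(5 + F\right)}{2}$)
$d{\left(r \right)} = 35 + r$ ($d{\left(r \right)} = 5 \cdot \frac{1}{2} \cdot 2 \left(5 + 2\right) + r = 5 \cdot \frac{1}{2} \cdot 2 \cdot 7 + r = 5 \cdot 7 + r = 35 + r$)
$51 + 18 d{\left(6 \right)} = 51 + 18 \left(35 + 6\right) = 51 + 18 \cdot 41 = 51 + 738 = 789$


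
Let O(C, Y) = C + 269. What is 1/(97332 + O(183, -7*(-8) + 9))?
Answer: 1/97784 ≈ 1.0227e-5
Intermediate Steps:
O(C, Y) = 269 + C
1/(97332 + O(183, -7*(-8) + 9)) = 1/(97332 + (269 + 183)) = 1/(97332 + 452) = 1/97784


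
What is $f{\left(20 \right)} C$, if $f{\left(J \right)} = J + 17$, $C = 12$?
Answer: $444$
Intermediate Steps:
$f{\left(J \right)} = 17 + J$
$f{\left(20 \right)} C = \left(17 + 20\right) 12 = 37 \cdot 12 = 444$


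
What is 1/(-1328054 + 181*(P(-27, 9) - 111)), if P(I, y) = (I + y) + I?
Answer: -1/1356290 ≈ -7.3731e-7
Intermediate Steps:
P(I, y) = y + 2*I
1/(-1328054 + 181*(P(-27, 9) - 111)) = 1/(-1328054 + 181*((9 + 2*(-27)) - 111)) = 1/(-1328054 + 181*((9 - 54) - 111)) = 1/(-1328054 + 181*(-45 - 111)) = 1/(-1328054 + 181*(-156)) = 1/(-1328054 - 28236) = 1/(-1356290) = -1/1356290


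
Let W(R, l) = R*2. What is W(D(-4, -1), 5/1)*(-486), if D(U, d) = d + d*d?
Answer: 0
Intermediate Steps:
D(U, d) = d + d²
W(R, l) = 2*R
W(D(-4, -1), 5/1)*(-486) = (2*(-(1 - 1)))*(-486) = (2*(-1*0))*(-486) = (2*0)*(-486) = 0*(-486) = 0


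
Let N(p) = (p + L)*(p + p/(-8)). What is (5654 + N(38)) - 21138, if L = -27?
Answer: -60473/4 ≈ -15118.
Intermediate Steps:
N(p) = 7*p*(-27 + p)/8 (N(p) = (p - 27)*(p + p/(-8)) = (-27 + p)*(p + p*(-⅛)) = (-27 + p)*(p - p/8) = (-27 + p)*(7*p/8) = 7*p*(-27 + p)/8)
(5654 + N(38)) - 21138 = (5654 + (7/8)*38*(-27 + 38)) - 21138 = (5654 + (7/8)*38*11) - 21138 = (5654 + 1463/4) - 21138 = 24079/4 - 21138 = -60473/4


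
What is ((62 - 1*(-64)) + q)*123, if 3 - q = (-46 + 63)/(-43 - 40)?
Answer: 1319052/83 ≈ 15892.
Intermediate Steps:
q = 266/83 (q = 3 - (-46 + 63)/(-43 - 40) = 3 - 17/(-83) = 3 - 17*(-1)/83 = 3 - 1*(-17/83) = 3 + 17/83 = 266/83 ≈ 3.2048)
((62 - 1*(-64)) + q)*123 = ((62 - 1*(-64)) + 266/83)*123 = ((62 + 64) + 266/83)*123 = (126 + 266/83)*123 = (10724/83)*123 = 1319052/83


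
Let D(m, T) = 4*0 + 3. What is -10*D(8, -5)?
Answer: -30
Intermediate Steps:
D(m, T) = 3 (D(m, T) = 0 + 3 = 3)
-10*D(8, -5) = -10*3 = -30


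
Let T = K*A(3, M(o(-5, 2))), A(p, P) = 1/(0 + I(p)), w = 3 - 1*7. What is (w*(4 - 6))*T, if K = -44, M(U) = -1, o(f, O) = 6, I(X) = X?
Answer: -352/3 ≈ -117.33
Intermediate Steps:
w = -4 (w = 3 - 7 = -4)
A(p, P) = 1/p (A(p, P) = 1/(0 + p) = 1/p)
T = -44/3 ≈ -14.667
(w*(4 - 6))*T = -4*(4 - 6)*(-44/3) = -4*(-2)*(-44/3) = 8*(-44/3) = -352/3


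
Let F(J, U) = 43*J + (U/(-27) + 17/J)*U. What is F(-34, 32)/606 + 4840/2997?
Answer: -89455/100899 ≈ -0.88658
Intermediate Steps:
F(J, U) = 43*J + U*(17/J - U/27) (F(J, U) = 43*J + (U*(-1/27) + 17/J)*U = 43*J + (-U/27 + 17/J)*U = 43*J + (17/J - U/27)*U = 43*J + U*(17/J - U/27))
F(-34, 32)/606 + 4840/2997 = (43*(-34) - 1/27*32**2 + 17*32/(-34))/606 + 4840/2997 = (-1462 - 1/27*1024 + 17*32*(-1/34))*(1/606) + 4840*(1/2997) = (-1462 - 1024/27 - 16)*(1/606) + 4840/2997 = -40930/27*1/606 + 4840/2997 = -20465/8181 + 4840/2997 = -89455/100899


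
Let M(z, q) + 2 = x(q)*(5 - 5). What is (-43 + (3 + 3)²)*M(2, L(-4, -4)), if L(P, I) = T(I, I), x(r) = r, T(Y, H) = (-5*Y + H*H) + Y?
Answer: 14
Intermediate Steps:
T(Y, H) = H² - 4*Y (T(Y, H) = (-5*Y + H²) + Y = (H² - 5*Y) + Y = H² - 4*Y)
L(P, I) = I² - 4*I
M(z, q) = -2 (M(z, q) = -2 + q*(5 - 5) = -2 + q*0 = -2 + 0 = -2)
(-43 + (3 + 3)²)*M(2, L(-4, -4)) = (-43 + (3 + 3)²)*(-2) = (-43 + 6²)*(-2) = (-43 + 36)*(-2) = -7*(-2) = 14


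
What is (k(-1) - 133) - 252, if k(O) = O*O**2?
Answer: -386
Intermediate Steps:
k(O) = O**3
(k(-1) - 133) - 252 = ((-1)**3 - 133) - 252 = (-1 - 133) - 252 = -134 - 252 = -386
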